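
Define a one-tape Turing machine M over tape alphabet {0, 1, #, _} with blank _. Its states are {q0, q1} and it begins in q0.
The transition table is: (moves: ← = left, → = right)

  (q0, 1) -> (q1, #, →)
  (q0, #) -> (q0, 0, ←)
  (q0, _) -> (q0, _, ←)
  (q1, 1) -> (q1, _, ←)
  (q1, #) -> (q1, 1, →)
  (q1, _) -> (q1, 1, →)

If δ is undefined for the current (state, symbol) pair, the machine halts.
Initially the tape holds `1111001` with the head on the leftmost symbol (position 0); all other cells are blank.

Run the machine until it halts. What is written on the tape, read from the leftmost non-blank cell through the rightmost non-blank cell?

111111001

state=q0 head=0 tape=__[1]111001   (q0,1)→(q1,#,→)
state=q1 head=1 tape=__#[1]11001   (q1,1)→(q1,_,←)
state=q1 head=0 tape=__[#]_11001   (q1,#)→(q1,1,→)
state=q1 head=1 tape=__1[_]11001   (q1,_)→(q1,1,→)
state=q1 head=2 tape=__11[1]1001   (q1,1)→(q1,_,←)
state=q1 head=1 tape=__1[1]_1001   (q1,1)→(q1,_,←)
state=q1 head=0 tape=__[1]__1001   (q1,1)→(q1,_,←)
state=q1 head=-1 tape=_[_]___1001   (q1,_)→(q1,1,→)
state=q1 head=0 tape=_1[_]__1001   (q1,_)→(q1,1,→)
state=q1 head=1 tape=_11[_]_1001   (q1,_)→(q1,1,→)
state=q1 head=2 tape=_111[_]1001   (q1,_)→(q1,1,→)
state=q1 head=3 tape=_1111[1]001   (q1,1)→(q1,_,←)
state=q1 head=2 tape=_111[1]_001   (q1,1)→(q1,_,←)
state=q1 head=1 tape=_11[1]__001   (q1,1)→(q1,_,←)
state=q1 head=0 tape=_1[1]___001   (q1,1)→(q1,_,←)
state=q1 head=-1 tape=_[1]____001   (q1,1)→(q1,_,←)
state=q1 head=-2 tape=[_]_____001   (q1,_)→(q1,1,→)
state=q1 head=-1 tape=1[_]____001   (q1,_)→(q1,1,→)
state=q1 head=0 tape=11[_]___001   (q1,_)→(q1,1,→)
state=q1 head=1 tape=111[_]__001   (q1,_)→(q1,1,→)
state=q1 head=2 tape=1111[_]_001   (q1,_)→(q1,1,→)
state=q1 head=3 tape=11111[_]001   (q1,_)→(q1,1,→)
state=q1 head=4 tape=111111[0]01
The non-blank tape span at halt is 111111001.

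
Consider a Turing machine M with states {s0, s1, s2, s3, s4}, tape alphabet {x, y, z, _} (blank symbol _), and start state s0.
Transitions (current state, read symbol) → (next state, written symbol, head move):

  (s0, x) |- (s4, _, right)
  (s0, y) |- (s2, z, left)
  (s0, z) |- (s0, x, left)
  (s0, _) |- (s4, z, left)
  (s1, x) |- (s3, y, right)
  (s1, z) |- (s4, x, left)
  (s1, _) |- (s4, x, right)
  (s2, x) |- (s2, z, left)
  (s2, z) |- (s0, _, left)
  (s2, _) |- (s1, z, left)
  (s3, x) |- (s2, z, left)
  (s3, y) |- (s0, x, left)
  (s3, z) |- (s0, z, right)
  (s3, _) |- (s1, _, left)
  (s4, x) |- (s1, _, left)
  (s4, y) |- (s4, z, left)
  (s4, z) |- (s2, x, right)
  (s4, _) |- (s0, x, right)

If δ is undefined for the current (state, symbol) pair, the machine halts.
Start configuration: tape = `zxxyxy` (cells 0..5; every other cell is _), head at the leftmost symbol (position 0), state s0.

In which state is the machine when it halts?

s1

s0 | __[z]xxyxy_   read z → write x, move left, go to s0
s0 | _[_]xxxyxy_   read _ → write z, move left, go to s4
s4 | [_]zxxxyxy_   read _ → write x, move right, go to s0
s0 | x[z]xxxyxy_   read z → write x, move left, go to s0
s0 | [x]xxxxyxy_   read x → write _, move right, go to s4
s4 | _[x]xxxyxy_   read x → write _, move left, go to s1
s1 | [_]_xxxyxy_   read _ → write x, move right, go to s4
s4 | x[_]xxxyxy_   read _ → write x, move right, go to s0
s0 | xx[x]xxyxy_   read x → write _, move right, go to s4
s4 | xx_[x]xyxy_   read x → write _, move left, go to s1
s1 | xx[_]_xyxy_   read _ → write x, move right, go to s4
s4 | xxx[_]xyxy_   read _ → write x, move right, go to s0
s0 | xxxx[x]yxy_   read x → write _, move right, go to s4
s4 | xxxx_[y]xy_   read y → write z, move left, go to s4
s4 | xxxx[_]zxy_   read _ → write x, move right, go to s0
s0 | xxxxx[z]xy_   read z → write x, move left, go to s0
s0 | xxxx[x]xxy_   read x → write _, move right, go to s4
s4 | xxxx_[x]xy_   read x → write _, move left, go to s1
s1 | xxxx[_]_xy_   read _ → write x, move right, go to s4
s4 | xxxxx[_]xy_   read _ → write x, move right, go to s0
s0 | xxxxxx[x]y_   read x → write _, move right, go to s4
s4 | xxxxxx_[y]_   read y → write z, move left, go to s4
s4 | xxxxxx[_]z_   read _ → write x, move right, go to s0
s0 | xxxxxxx[z]_   read z → write x, move left, go to s0
s0 | xxxxxx[x]x_   read x → write _, move right, go to s4
s4 | xxxxxx_[x]_   read x → write _, move left, go to s1
s1 | xxxxxx[_]__   read _ → write x, move right, go to s4
s4 | xxxxxxx[_]_   read _ → write x, move right, go to s0
s0 | xxxxxxxx[_]   read _ → write z, move left, go to s4
s4 | xxxxxxx[x]z   read x → write _, move left, go to s1
s1 | xxxxxx[x]_z   read x → write y, move right, go to s3
s3 | xxxxxxy[_]z   read _ → write _, move left, go to s1
s1 | xxxxxx[y]_z
No transition is defined for (s1, y); M halts in state s1.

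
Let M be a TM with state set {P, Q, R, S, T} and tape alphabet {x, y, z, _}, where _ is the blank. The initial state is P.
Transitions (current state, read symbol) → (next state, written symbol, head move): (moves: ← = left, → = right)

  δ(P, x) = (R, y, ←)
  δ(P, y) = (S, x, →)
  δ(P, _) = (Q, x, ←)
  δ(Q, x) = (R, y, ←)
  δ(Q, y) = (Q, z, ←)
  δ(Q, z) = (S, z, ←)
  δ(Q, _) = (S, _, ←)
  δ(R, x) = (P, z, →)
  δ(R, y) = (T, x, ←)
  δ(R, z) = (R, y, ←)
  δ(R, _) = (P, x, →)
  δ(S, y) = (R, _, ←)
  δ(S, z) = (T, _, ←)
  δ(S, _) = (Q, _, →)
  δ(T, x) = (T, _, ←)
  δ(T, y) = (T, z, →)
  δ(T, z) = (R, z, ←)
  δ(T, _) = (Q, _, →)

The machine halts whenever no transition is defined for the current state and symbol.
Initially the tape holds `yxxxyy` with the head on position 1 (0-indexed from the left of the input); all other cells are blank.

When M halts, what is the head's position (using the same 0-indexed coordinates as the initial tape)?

P | _y[x]xxyy   read x → write y, move ←, go to R
R | _[y]yxxyy   read y → write x, move ←, go to T
T | [_]xyxxyy   read _ → write _, move →, go to Q
Q | _[x]yxxyy   read x → write y, move ←, go to R
R | [_]yyxxyy   read _ → write x, move →, go to P
P | x[y]yxxyy   read y → write x, move →, go to S
S | xx[y]xxyy   read y → write _, move ←, go to R
R | x[x]_xxyy   read x → write z, move →, go to P
P | xz[_]xxyy   read _ → write x, move ←, go to Q
Q | x[z]xxxyy   read z → write z, move ←, go to S
S | [x]zxxxyy
At halt the head is at cell -1.

-1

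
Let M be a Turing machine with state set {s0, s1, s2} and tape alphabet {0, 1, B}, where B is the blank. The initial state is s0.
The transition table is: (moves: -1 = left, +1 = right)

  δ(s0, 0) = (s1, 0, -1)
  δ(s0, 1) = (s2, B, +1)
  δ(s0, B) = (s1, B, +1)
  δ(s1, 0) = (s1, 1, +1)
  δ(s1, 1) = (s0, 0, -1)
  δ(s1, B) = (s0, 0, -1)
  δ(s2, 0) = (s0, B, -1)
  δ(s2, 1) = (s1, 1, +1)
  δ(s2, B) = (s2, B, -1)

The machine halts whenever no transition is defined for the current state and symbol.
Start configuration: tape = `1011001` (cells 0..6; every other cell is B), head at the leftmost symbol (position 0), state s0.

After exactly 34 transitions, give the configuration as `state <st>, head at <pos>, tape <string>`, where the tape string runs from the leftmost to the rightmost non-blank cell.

state s0, head at 6, tape 11BB0

s0 | [1]011001B   read 1 → write B, move +1, go to s2
s2 | B[0]11001B   read 0 → write B, move -1, go to s0
s0 | [B]B11001B   read B → write B, move +1, go to s1
s1 | B[B]11001B   read B → write 0, move -1, go to s0
s0 | [B]011001B   read B → write B, move +1, go to s1
s1 | B[0]11001B   read 0 → write 1, move +1, go to s1
s1 | B1[1]1001B   read 1 → write 0, move -1, go to s0
s0 | B[1]01001B   read 1 → write B, move +1, go to s2
s2 | BB[0]1001B   read 0 → write B, move -1, go to s0
s0 | B[B]B1001B   read B → write B, move +1, go to s1
s1 | BB[B]1001B   read B → write 0, move -1, go to s0
s0 | B[B]01001B   read B → write B, move +1, go to s1
s1 | BB[0]1001B   read 0 → write 1, move +1, go to s1
s1 | BB1[1]001B   read 1 → write 0, move -1, go to s0
s0 | BB[1]0001B   read 1 → write B, move +1, go to s2
s2 | BBB[0]001B   read 0 → write B, move -1, go to s0
s0 | BB[B]B001B   read B → write B, move +1, go to s1
s1 | BBB[B]001B   read B → write 0, move -1, go to s0
s0 | BB[B]0001B   read B → write B, move +1, go to s1
s1 | BBB[0]001B   read 0 → write 1, move +1, go to s1
s1 | BBB1[0]01B   read 0 → write 1, move +1, go to s1
s1 | BBB11[0]1B   read 0 → write 1, move +1, go to s1
s1 | BBB111[1]B   read 1 → write 0, move -1, go to s0
s0 | BBB11[1]0B   read 1 → write B, move +1, go to s2
s2 | BBB11B[0]B   read 0 → write B, move -1, go to s0
s0 | BBB11[B]BB   read B → write B, move +1, go to s1
s1 | BBB11B[B]B   read B → write 0, move -1, go to s0
s0 | BBB11[B]0B   read B → write B, move +1, go to s1
s1 | BBB11B[0]B   read 0 → write 1, move +1, go to s1
s1 | BBB11B1[B]   read B → write 0, move -1, go to s0
s0 | BBB11B[1]0   read 1 → write B, move +1, go to s2
s2 | BBB11BB[0]   read 0 → write B, move -1, go to s0
s0 | BBB11B[B]B   read B → write B, move +1, go to s1
s1 | BBB11BB[B]   read B → write 0, move -1, go to s0
s0 | BBB11B[B]0
After 34 steps: state s0, head at 6, tape 11BB0.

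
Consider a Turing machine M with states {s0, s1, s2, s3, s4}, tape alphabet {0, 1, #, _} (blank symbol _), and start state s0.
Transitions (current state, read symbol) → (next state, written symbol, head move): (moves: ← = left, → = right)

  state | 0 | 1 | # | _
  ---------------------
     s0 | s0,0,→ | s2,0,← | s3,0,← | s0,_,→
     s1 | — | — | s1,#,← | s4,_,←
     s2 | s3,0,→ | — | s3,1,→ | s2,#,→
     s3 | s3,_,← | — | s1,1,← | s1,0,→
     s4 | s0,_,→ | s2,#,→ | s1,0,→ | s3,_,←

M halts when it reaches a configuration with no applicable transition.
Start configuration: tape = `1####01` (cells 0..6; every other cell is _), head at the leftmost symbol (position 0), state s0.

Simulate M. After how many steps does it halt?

s0 | _[1]####01   read 1 → write 0, move ←, go to s2
s2 | [_]0####01   read _ → write #, move →, go to s2
s2 | #[0]####01   read 0 → write 0, move →, go to s3
s3 | #0[#]###01   read # → write 1, move ←, go to s1
s1 | #[0]1###01
M halts after 4 transitions.

4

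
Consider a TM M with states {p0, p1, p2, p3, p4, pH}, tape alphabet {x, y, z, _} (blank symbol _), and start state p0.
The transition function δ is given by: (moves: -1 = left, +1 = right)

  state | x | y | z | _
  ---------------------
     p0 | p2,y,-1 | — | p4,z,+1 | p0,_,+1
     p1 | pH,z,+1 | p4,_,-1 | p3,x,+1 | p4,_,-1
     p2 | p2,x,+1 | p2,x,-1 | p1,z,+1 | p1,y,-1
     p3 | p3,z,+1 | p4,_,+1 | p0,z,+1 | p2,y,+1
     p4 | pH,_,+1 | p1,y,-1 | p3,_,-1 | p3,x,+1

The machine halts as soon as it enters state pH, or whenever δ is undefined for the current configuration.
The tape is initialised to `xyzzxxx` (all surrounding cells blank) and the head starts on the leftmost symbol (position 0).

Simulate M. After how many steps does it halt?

28

state=p0 head=0 tape=___[x]yzzxxx__   (p0,x)→(p2,y,-1)
state=p2 head=-1 tape=__[_]yyzzxxx__   (p2,_)→(p1,y,-1)
state=p1 head=-2 tape=_[_]yyyzzxxx__   (p1,_)→(p4,_,-1)
state=p4 head=-3 tape=[_]_yyyzzxxx__   (p4,_)→(p3,x,+1)
state=p3 head=-2 tape=x[_]yyyzzxxx__   (p3,_)→(p2,y,+1)
state=p2 head=-1 tape=xy[y]yyzzxxx__   (p2,y)→(p2,x,-1)
state=p2 head=-2 tape=x[y]xyyzzxxx__   (p2,y)→(p2,x,-1)
state=p2 head=-3 tape=[x]xxyyzzxxx__   (p2,x)→(p2,x,+1)
state=p2 head=-2 tape=x[x]xyyzzxxx__   (p2,x)→(p2,x,+1)
state=p2 head=-1 tape=xx[x]yyzzxxx__   (p2,x)→(p2,x,+1)
state=p2 head=0 tape=xxx[y]yzzxxx__   (p2,y)→(p2,x,-1)
state=p2 head=-1 tape=xx[x]xyzzxxx__   (p2,x)→(p2,x,+1)
state=p2 head=0 tape=xxx[x]yzzxxx__   (p2,x)→(p2,x,+1)
state=p2 head=1 tape=xxxx[y]zzxxx__   (p2,y)→(p2,x,-1)
state=p2 head=0 tape=xxx[x]xzzxxx__   (p2,x)→(p2,x,+1)
state=p2 head=1 tape=xxxx[x]zzxxx__   (p2,x)→(p2,x,+1)
state=p2 head=2 tape=xxxxx[z]zxxx__   (p2,z)→(p1,z,+1)
state=p1 head=3 tape=xxxxxz[z]xxx__   (p1,z)→(p3,x,+1)
state=p3 head=4 tape=xxxxxzx[x]xx__   (p3,x)→(p3,z,+1)
state=p3 head=5 tape=xxxxxzxz[x]x__   (p3,x)→(p3,z,+1)
state=p3 head=6 tape=xxxxxzxzz[x]__   (p3,x)→(p3,z,+1)
state=p3 head=7 tape=xxxxxzxzzz[_]_   (p3,_)→(p2,y,+1)
state=p2 head=8 tape=xxxxxzxzzzy[_]   (p2,_)→(p1,y,-1)
state=p1 head=7 tape=xxxxxzxzzz[y]y   (p1,y)→(p4,_,-1)
state=p4 head=6 tape=xxxxxzxzz[z]_y   (p4,z)→(p3,_,-1)
state=p3 head=5 tape=xxxxxzxz[z]__y   (p3,z)→(p0,z,+1)
state=p0 head=6 tape=xxxxxzxzz[_]_y   (p0,_)→(p0,_,+1)
state=p0 head=7 tape=xxxxxzxzz_[_]y   (p0,_)→(p0,_,+1)
state=p0 head=8 tape=xxxxxzxzz__[y]
M halts after 28 transitions.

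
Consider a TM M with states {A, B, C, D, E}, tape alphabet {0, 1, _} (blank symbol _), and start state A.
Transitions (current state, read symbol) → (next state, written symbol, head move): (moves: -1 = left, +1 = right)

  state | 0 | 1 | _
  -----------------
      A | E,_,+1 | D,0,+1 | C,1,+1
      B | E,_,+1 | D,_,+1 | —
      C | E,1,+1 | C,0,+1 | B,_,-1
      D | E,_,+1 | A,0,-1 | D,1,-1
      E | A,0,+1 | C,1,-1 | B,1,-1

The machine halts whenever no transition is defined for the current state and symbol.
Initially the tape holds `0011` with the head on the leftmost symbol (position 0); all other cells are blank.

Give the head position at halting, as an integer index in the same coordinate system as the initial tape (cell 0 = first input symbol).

A | [0]011__   read 0 → write _, move +1, go to E
E | _[0]11__   read 0 → write 0, move +1, go to A
A | _0[1]1__   read 1 → write 0, move +1, go to D
D | _00[1]__   read 1 → write 0, move -1, go to A
A | _0[0]0__   read 0 → write _, move +1, go to E
E | _0_[0]__   read 0 → write 0, move +1, go to A
A | _0_0[_]_   read _ → write 1, move +1, go to C
C | _0_01[_]   read _ → write _, move -1, go to B
B | _0_0[1]_   read 1 → write _, move +1, go to D
D | _0_0_[_]   read _ → write 1, move -1, go to D
D | _0_0[_]1   read _ → write 1, move -1, go to D
D | _0_[0]11   read 0 → write _, move +1, go to E
E | _0__[1]1   read 1 → write 1, move -1, go to C
C | _0_[_]11   read _ → write _, move -1, go to B
B | _0[_]_11
At halt the head is at cell 2.

2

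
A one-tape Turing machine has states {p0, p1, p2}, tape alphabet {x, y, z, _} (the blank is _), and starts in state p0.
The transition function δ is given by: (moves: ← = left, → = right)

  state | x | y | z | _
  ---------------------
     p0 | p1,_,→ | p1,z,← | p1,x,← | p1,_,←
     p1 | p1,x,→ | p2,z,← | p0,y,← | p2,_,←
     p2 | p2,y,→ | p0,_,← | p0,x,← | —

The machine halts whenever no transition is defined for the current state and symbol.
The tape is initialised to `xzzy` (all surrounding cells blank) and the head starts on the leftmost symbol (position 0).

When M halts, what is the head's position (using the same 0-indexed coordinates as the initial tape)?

-2

p0 | __[x]zzy   read x → write _, move →, go to p1
p1 | ___[z]zy   read z → write y, move ←, go to p0
p0 | __[_]yzy   read _ → write _, move ←, go to p1
p1 | _[_]_yzy   read _ → write _, move ←, go to p2
p2 | [_]__yzy
At halt the head is at cell -2.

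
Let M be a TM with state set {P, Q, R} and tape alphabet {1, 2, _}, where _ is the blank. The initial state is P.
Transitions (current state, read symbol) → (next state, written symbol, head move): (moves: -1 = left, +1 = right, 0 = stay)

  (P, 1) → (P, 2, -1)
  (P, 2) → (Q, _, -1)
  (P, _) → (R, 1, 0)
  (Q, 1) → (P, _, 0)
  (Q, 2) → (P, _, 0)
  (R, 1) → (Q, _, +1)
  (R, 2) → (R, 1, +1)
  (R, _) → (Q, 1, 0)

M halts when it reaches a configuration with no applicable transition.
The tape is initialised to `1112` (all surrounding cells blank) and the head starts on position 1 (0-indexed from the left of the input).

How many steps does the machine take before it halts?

P | _1[1]12_   read 1 → write 2, move -1, go to P
P | _[1]212_   read 1 → write 2, move -1, go to P
P | [_]2212_   read _ → write 1, move 0, go to R
R | [1]2212_   read 1 → write _, move +1, go to Q
Q | _[2]212_   read 2 → write _, move 0, go to P
P | _[_]212_   read _ → write 1, move 0, go to R
R | _[1]212_   read 1 → write _, move +1, go to Q
Q | __[2]12_   read 2 → write _, move 0, go to P
P | __[_]12_   read _ → write 1, move 0, go to R
R | __[1]12_   read 1 → write _, move +1, go to Q
Q | ___[1]2_   read 1 → write _, move 0, go to P
P | ___[_]2_   read _ → write 1, move 0, go to R
R | ___[1]2_   read 1 → write _, move +1, go to Q
Q | ____[2]_   read 2 → write _, move 0, go to P
P | ____[_]_   read _ → write 1, move 0, go to R
R | ____[1]_   read 1 → write _, move +1, go to Q
Q | _____[_]
M halts after 16 transitions.

16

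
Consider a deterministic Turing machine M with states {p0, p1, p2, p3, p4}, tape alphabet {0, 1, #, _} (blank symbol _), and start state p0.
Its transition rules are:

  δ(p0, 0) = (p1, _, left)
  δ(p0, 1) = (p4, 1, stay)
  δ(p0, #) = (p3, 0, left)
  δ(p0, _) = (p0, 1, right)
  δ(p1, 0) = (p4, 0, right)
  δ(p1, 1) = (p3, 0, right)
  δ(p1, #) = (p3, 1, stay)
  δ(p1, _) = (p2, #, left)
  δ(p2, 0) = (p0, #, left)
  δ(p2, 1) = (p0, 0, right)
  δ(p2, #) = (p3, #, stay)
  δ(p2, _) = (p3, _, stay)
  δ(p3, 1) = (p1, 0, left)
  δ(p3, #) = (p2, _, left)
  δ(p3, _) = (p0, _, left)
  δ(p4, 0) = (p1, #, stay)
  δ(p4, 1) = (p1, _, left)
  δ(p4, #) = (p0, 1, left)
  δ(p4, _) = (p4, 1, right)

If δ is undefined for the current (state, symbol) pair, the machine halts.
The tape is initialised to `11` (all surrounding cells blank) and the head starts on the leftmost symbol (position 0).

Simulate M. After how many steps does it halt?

10

p0 | ___[1]1   read 1 → write 1, move stay, go to p4
p4 | ___[1]1   read 1 → write _, move left, go to p1
p1 | __[_]_1   read _ → write #, move left, go to p2
p2 | _[_]#_1   read _ → write _, move stay, go to p3
p3 | _[_]#_1   read _ → write _, move left, go to p0
p0 | [_]_#_1   read _ → write 1, move right, go to p0
p0 | 1[_]#_1   read _ → write 1, move right, go to p0
p0 | 11[#]_1   read # → write 0, move left, go to p3
p3 | 1[1]0_1   read 1 → write 0, move left, go to p1
p1 | [1]00_1   read 1 → write 0, move right, go to p3
p3 | 0[0]0_1
M halts after 10 transitions.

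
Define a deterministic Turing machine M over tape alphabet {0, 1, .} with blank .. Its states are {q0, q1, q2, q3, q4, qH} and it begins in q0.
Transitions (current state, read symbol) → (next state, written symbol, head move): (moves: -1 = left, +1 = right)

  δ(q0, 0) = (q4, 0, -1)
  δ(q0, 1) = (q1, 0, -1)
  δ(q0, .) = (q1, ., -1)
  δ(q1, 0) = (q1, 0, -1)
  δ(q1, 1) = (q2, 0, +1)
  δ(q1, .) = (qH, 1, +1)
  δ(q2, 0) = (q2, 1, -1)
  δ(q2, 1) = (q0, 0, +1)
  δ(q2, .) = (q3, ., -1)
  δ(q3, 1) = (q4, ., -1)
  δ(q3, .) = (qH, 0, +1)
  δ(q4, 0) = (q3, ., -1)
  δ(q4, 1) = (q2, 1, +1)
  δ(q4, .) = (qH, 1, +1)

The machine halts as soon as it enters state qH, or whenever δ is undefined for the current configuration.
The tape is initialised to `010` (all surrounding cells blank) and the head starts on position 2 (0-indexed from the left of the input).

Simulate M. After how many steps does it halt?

8

q0 | .01[0]   read 0 → write 0, move -1, go to q4
q4 | .0[1]0   read 1 → write 1, move +1, go to q2
q2 | .01[0]   read 0 → write 1, move -1, go to q2
q2 | .0[1]1   read 1 → write 0, move +1, go to q0
q0 | .00[1]   read 1 → write 0, move -1, go to q1
q1 | .0[0]0   read 0 → write 0, move -1, go to q1
q1 | .[0]00   read 0 → write 0, move -1, go to q1
q1 | [.]000   read . → write 1, move +1, go to qH
qH | 1[0]00
M halts after 8 transitions.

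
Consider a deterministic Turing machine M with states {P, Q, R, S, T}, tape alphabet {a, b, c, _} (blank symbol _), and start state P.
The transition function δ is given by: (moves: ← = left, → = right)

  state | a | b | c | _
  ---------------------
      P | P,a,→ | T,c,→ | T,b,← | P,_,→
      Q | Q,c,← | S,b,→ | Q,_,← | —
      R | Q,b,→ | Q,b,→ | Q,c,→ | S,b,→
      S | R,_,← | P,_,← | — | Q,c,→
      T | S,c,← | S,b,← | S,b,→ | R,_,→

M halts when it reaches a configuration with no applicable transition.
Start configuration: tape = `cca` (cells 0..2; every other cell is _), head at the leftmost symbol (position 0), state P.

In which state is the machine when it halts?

P | _[c]ca   read c → write b, move ←, go to T
T | [_]bca   read _ → write _, move →, go to R
R | _[b]ca   read b → write b, move →, go to Q
Q | _b[c]a   read c → write _, move ←, go to Q
Q | _[b]_a   read b → write b, move →, go to S
S | _b[_]a   read _ → write c, move →, go to Q
Q | _bc[a]   read a → write c, move ←, go to Q
Q | _b[c]c   read c → write _, move ←, go to Q
Q | _[b]_c   read b → write b, move →, go to S
S | _b[_]c   read _ → write c, move →, go to Q
Q | _bc[c]   read c → write _, move ←, go to Q
Q | _b[c]_   read c → write _, move ←, go to Q
Q | _[b]__   read b → write b, move →, go to S
S | _b[_]_   read _ → write c, move →, go to Q
Q | _bc[_]
No transition is defined for (Q, _); M halts in state Q.

Q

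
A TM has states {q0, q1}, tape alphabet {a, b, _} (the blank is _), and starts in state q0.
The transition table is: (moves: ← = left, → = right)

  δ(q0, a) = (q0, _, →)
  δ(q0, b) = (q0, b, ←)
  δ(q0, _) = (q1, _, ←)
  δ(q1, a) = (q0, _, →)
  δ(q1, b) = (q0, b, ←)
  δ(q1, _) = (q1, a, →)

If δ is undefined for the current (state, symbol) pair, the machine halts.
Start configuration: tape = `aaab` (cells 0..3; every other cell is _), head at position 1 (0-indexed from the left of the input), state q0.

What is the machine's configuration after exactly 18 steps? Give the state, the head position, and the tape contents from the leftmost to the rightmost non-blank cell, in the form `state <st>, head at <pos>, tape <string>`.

q0 | a[a]ab   read a → write _, move →, go to q0
q0 | a_[a]b   read a → write _, move →, go to q0
q0 | a__[b]   read b → write b, move ←, go to q0
q0 | a_[_]b   read _ → write _, move ←, go to q1
q1 | a[_]_b   read _ → write a, move →, go to q1
q1 | aa[_]b   read _ → write a, move →, go to q1
q1 | aaa[b]   read b → write b, move ←, go to q0
q0 | aa[a]b   read a → write _, move →, go to q0
q0 | aa_[b]   read b → write b, move ←, go to q0
q0 | aa[_]b   read _ → write _, move ←, go to q1
q1 | a[a]_b   read a → write _, move →, go to q0
q0 | a_[_]b   read _ → write _, move ←, go to q1
q1 | a[_]_b   read _ → write a, move →, go to q1
q1 | aa[_]b   read _ → write a, move →, go to q1
q1 | aaa[b]   read b → write b, move ←, go to q0
q0 | aa[a]b   read a → write _, move →, go to q0
q0 | aa_[b]   read b → write b, move ←, go to q0
q0 | aa[_]b   read _ → write _, move ←, go to q1
q1 | a[a]_b
After 18 steps: state q1, head at 1, tape aa_b.

state q1, head at 1, tape aa_b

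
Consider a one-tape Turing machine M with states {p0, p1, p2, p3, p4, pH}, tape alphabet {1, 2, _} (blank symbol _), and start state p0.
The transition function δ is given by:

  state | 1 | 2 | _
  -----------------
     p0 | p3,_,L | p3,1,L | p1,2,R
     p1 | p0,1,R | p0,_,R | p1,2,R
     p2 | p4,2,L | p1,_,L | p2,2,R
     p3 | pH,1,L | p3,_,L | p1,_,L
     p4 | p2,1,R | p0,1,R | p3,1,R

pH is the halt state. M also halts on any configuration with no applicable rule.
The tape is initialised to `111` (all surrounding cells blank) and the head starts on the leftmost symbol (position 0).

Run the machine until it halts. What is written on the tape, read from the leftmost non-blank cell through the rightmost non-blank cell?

2221

p0 | __[1]11   read 1 → write _, move L, go to p3
p3 | _[_]_11   read _ → write _, move L, go to p1
p1 | [_]__11   read _ → write 2, move R, go to p1
p1 | 2[_]_11   read _ → write 2, move R, go to p1
p1 | 22[_]11   read _ → write 2, move R, go to p1
p1 | 222[1]1   read 1 → write 1, move R, go to p0
p0 | 2221[1]   read 1 → write _, move L, go to p3
p3 | 222[1]_   read 1 → write 1, move L, go to pH
pH | 22[2]1_
The non-blank tape span at halt is 2221.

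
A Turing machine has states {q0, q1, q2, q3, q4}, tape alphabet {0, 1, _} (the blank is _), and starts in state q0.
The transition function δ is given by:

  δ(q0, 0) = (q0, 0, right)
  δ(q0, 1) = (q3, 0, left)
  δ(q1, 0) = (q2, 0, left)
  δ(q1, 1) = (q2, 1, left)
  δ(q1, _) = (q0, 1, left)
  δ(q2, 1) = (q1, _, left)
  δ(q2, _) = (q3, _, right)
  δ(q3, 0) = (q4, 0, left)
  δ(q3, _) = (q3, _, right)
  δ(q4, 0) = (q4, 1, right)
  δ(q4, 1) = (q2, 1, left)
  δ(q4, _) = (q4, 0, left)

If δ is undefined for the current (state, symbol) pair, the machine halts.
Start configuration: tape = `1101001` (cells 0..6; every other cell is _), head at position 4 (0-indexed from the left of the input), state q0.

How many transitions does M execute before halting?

state=q0 head=4 tape=_1101[0]01_   (q0,0)→(q0,0,right)
state=q0 head=5 tape=_11010[0]1_   (q0,0)→(q0,0,right)
state=q0 head=6 tape=_110100[1]_   (q0,1)→(q3,0,left)
state=q3 head=5 tape=_11010[0]0_   (q3,0)→(q4,0,left)
state=q4 head=4 tape=_1101[0]00_   (q4,0)→(q4,1,right)
state=q4 head=5 tape=_11011[0]0_   (q4,0)→(q4,1,right)
state=q4 head=6 tape=_110111[0]_   (q4,0)→(q4,1,right)
state=q4 head=7 tape=_1101111[_]   (q4,_)→(q4,0,left)
state=q4 head=6 tape=_110111[1]0   (q4,1)→(q2,1,left)
state=q2 head=5 tape=_11011[1]10   (q2,1)→(q1,_,left)
state=q1 head=4 tape=_1101[1]_10   (q1,1)→(q2,1,left)
state=q2 head=3 tape=_110[1]1_10   (q2,1)→(q1,_,left)
state=q1 head=2 tape=_11[0]_1_10   (q1,0)→(q2,0,left)
state=q2 head=1 tape=_1[1]0_1_10   (q2,1)→(q1,_,left)
state=q1 head=0 tape=_[1]_0_1_10   (q1,1)→(q2,1,left)
state=q2 head=-1 tape=[_]1_0_1_10   (q2,_)→(q3,_,right)
state=q3 head=0 tape=_[1]_0_1_10
M halts after 16 transitions.

16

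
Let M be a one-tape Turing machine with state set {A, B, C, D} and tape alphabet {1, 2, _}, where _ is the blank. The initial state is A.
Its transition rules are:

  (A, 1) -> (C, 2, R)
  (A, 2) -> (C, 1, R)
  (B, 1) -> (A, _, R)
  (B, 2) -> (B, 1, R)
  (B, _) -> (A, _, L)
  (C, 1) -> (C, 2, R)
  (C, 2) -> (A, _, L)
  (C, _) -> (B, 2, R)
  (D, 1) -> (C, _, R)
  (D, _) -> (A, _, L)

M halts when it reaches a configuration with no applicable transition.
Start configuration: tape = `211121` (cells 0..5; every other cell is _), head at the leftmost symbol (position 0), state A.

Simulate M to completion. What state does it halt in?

A

A | [2]11121_   read 2 → write 1, move R, go to C
C | 1[1]1121_   read 1 → write 2, move R, go to C
C | 12[1]121_   read 1 → write 2, move R, go to C
C | 122[1]21_   read 1 → write 2, move R, go to C
C | 1222[2]1_   read 2 → write _, move L, go to A
A | 122[2]_1_   read 2 → write 1, move R, go to C
C | 1221[_]1_   read _ → write 2, move R, go to B
B | 12212[1]_   read 1 → write _, move R, go to A
A | 12212_[_]
No transition is defined for (A, _); M halts in state A.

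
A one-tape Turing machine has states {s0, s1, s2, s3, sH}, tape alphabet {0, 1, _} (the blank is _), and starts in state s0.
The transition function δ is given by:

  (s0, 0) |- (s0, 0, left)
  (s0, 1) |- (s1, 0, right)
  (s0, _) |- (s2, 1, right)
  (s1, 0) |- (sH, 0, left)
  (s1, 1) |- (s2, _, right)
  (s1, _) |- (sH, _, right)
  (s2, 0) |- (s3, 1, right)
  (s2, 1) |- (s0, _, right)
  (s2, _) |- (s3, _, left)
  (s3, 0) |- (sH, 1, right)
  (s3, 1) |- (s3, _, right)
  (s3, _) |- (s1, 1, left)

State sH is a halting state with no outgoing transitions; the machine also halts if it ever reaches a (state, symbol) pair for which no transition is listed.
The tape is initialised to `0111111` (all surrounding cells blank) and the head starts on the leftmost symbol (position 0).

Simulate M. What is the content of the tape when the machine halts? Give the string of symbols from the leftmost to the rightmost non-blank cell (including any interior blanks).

11______1

s0 | _[0]111111_   read 0 → write 0, move left, go to s0
s0 | [_]0111111_   read _ → write 1, move right, go to s2
s2 | 1[0]111111_   read 0 → write 1, move right, go to s3
s3 | 11[1]11111_   read 1 → write _, move right, go to s3
s3 | 11_[1]1111_   read 1 → write _, move right, go to s3
s3 | 11__[1]111_   read 1 → write _, move right, go to s3
s3 | 11___[1]11_   read 1 → write _, move right, go to s3
s3 | 11____[1]1_   read 1 → write _, move right, go to s3
s3 | 11_____[1]_   read 1 → write _, move right, go to s3
s3 | 11______[_]   read _ → write 1, move left, go to s1
s1 | 11_____[_]1   read _ → write _, move right, go to sH
sH | 11______[1]
The non-blank tape span at halt is 11______1.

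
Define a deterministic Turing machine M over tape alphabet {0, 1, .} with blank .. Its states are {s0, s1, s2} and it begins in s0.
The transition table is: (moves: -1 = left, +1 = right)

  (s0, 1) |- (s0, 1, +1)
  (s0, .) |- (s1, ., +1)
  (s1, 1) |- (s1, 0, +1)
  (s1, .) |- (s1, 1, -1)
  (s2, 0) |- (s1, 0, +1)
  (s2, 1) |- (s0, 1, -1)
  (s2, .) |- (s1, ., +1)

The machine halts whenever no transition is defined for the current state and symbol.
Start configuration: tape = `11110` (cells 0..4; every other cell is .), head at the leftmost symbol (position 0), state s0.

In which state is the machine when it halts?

s0

state=s0 head=0 tape=[1]1110   (s0,1)→(s0,1,+1)
state=s0 head=1 tape=1[1]110   (s0,1)→(s0,1,+1)
state=s0 head=2 tape=11[1]10   (s0,1)→(s0,1,+1)
state=s0 head=3 tape=111[1]0   (s0,1)→(s0,1,+1)
state=s0 head=4 tape=1111[0]
No transition is defined for (s0, 0); M halts in state s0.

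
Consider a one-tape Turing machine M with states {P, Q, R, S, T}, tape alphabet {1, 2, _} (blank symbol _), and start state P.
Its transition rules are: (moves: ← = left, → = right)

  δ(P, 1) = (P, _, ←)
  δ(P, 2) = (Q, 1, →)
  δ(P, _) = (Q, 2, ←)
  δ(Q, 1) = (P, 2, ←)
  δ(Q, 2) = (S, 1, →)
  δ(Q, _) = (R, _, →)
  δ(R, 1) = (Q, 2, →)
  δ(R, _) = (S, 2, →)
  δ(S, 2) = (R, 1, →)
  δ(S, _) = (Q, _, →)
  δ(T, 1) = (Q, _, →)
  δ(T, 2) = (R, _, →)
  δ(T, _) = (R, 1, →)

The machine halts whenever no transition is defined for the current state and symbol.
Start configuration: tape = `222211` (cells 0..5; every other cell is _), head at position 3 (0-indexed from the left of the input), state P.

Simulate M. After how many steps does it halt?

P | 222[2]11   read 2 → write 1, move →, go to Q
Q | 2221[1]1   read 1 → write 2, move ←, go to P
P | 222[1]21   read 1 → write _, move ←, go to P
P | 22[2]_21   read 2 → write 1, move →, go to Q
Q | 221[_]21   read _ → write _, move →, go to R
R | 221_[2]1
M halts after 5 transitions.

5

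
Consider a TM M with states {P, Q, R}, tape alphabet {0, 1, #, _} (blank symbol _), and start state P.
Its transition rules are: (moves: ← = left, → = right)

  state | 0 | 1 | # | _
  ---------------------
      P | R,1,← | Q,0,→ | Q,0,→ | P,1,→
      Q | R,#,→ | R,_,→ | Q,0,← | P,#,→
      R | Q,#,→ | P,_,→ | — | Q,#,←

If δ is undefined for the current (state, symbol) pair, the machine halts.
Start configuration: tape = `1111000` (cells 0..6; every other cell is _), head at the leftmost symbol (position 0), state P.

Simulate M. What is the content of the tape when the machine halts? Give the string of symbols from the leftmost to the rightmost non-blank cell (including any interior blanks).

state=P head=0 tape=[1]111000_   (P,1)→(Q,0,→)
state=Q head=1 tape=0[1]11000_   (Q,1)→(R,_,→)
state=R head=2 tape=0_[1]1000_   (R,1)→(P,_,→)
state=P head=3 tape=0__[1]000_   (P,1)→(Q,0,→)
state=Q head=4 tape=0__0[0]00_   (Q,0)→(R,#,→)
state=R head=5 tape=0__0#[0]0_   (R,0)→(Q,#,→)
state=Q head=6 tape=0__0##[0]_   (Q,0)→(R,#,→)
state=R head=7 tape=0__0###[_]   (R,_)→(Q,#,←)
state=Q head=6 tape=0__0##[#]#   (Q,#)→(Q,0,←)
state=Q head=5 tape=0__0#[#]0#   (Q,#)→(Q,0,←)
state=Q head=4 tape=0__0[#]00#   (Q,#)→(Q,0,←)
state=Q head=3 tape=0__[0]000#   (Q,0)→(R,#,→)
state=R head=4 tape=0__#[0]00#   (R,0)→(Q,#,→)
state=Q head=5 tape=0__##[0]0#   (Q,0)→(R,#,→)
state=R head=6 tape=0__###[0]#   (R,0)→(Q,#,→)
state=Q head=7 tape=0__####[#]   (Q,#)→(Q,0,←)
state=Q head=6 tape=0__###[#]0   (Q,#)→(Q,0,←)
state=Q head=5 tape=0__##[#]00   (Q,#)→(Q,0,←)
state=Q head=4 tape=0__#[#]000   (Q,#)→(Q,0,←)
state=Q head=3 tape=0__[#]0000   (Q,#)→(Q,0,←)
state=Q head=2 tape=0_[_]00000   (Q,_)→(P,#,→)
state=P head=3 tape=0_#[0]0000   (P,0)→(R,1,←)
state=R head=2 tape=0_[#]10000
The non-blank tape span at halt is 0_#10000.

0_#10000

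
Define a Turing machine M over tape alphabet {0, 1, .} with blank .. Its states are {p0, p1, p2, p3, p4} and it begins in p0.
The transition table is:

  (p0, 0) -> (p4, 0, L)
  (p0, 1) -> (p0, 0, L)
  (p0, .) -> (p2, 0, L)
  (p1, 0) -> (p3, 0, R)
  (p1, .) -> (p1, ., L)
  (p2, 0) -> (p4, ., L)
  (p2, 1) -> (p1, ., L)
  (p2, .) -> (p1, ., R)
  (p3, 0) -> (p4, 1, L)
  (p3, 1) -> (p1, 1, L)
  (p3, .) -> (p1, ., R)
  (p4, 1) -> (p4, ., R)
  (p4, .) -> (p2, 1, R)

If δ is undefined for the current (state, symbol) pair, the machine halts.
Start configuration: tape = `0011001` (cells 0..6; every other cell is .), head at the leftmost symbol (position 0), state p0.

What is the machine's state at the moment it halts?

state=p0 head=0 tape=.[0]011001   (p0,0)→(p4,0,L)
state=p4 head=-1 tape=[.]0011001   (p4,.)→(p2,1,R)
state=p2 head=0 tape=1[0]011001   (p2,0)→(p4,.,L)
state=p4 head=-1 tape=[1].011001   (p4,1)→(p4,.,R)
state=p4 head=0 tape=.[.]011001   (p4,.)→(p2,1,R)
state=p2 head=1 tape=.1[0]11001   (p2,0)→(p4,.,L)
state=p4 head=0 tape=.[1].11001   (p4,1)→(p4,.,R)
state=p4 head=1 tape=..[.]11001   (p4,.)→(p2,1,R)
state=p2 head=2 tape=..1[1]1001   (p2,1)→(p1,.,L)
state=p1 head=1 tape=..[1].1001
No transition is defined for (p1, 1); M halts in state p1.

p1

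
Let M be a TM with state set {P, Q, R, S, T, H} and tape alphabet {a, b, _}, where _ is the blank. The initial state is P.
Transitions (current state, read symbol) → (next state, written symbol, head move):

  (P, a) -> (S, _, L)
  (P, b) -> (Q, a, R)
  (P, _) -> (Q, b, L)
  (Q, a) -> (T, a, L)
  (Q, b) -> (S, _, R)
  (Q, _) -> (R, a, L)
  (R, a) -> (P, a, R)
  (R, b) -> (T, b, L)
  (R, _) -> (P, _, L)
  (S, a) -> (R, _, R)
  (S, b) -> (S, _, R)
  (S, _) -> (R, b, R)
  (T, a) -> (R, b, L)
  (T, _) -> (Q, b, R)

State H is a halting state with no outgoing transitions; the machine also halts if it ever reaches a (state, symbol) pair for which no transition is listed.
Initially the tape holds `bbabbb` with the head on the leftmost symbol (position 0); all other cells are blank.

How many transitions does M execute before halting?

32

state=P head=0 tape=[b]babbb__   (P,b)→(Q,a,R)
state=Q head=1 tape=a[b]abbb__   (Q,b)→(S,_,R)
state=S head=2 tape=a_[a]bbb__   (S,a)→(R,_,R)
state=R head=3 tape=a__[b]bb__   (R,b)→(T,b,L)
state=T head=2 tape=a_[_]bbb__   (T,_)→(Q,b,R)
state=Q head=3 tape=a_b[b]bb__   (Q,b)→(S,_,R)
state=S head=4 tape=a_b_[b]b__   (S,b)→(S,_,R)
state=S head=5 tape=a_b__[b]__   (S,b)→(S,_,R)
state=S head=6 tape=a_b___[_]_   (S,_)→(R,b,R)
state=R head=7 tape=a_b___b[_]   (R,_)→(P,_,L)
state=P head=6 tape=a_b___[b]_   (P,b)→(Q,a,R)
state=Q head=7 tape=a_b___a[_]   (Q,_)→(R,a,L)
state=R head=6 tape=a_b___[a]a   (R,a)→(P,a,R)
state=P head=7 tape=a_b___a[a]   (P,a)→(S,_,L)
state=S head=6 tape=a_b___[a]_   (S,a)→(R,_,R)
state=R head=7 tape=a_b____[_]   (R,_)→(P,_,L)
state=P head=6 tape=a_b___[_]_   (P,_)→(Q,b,L)
state=Q head=5 tape=a_b__[_]b_   (Q,_)→(R,a,L)
state=R head=4 tape=a_b_[_]ab_   (R,_)→(P,_,L)
state=P head=3 tape=a_b[_]_ab_   (P,_)→(Q,b,L)
state=Q head=2 tape=a_[b]b_ab_   (Q,b)→(S,_,R)
state=S head=3 tape=a__[b]_ab_   (S,b)→(S,_,R)
state=S head=4 tape=a___[_]ab_   (S,_)→(R,b,R)
state=R head=5 tape=a___b[a]b_   (R,a)→(P,a,R)
state=P head=6 tape=a___ba[b]_   (P,b)→(Q,a,R)
state=Q head=7 tape=a___baa[_]   (Q,_)→(R,a,L)
state=R head=6 tape=a___ba[a]a   (R,a)→(P,a,R)
state=P head=7 tape=a___baa[a]   (P,a)→(S,_,L)
state=S head=6 tape=a___ba[a]_   (S,a)→(R,_,R)
state=R head=7 tape=a___ba_[_]   (R,_)→(P,_,L)
state=P head=6 tape=a___ba[_]_   (P,_)→(Q,b,L)
state=Q head=5 tape=a___b[a]b_   (Q,a)→(T,a,L)
state=T head=4 tape=a___[b]ab_
M halts after 32 transitions.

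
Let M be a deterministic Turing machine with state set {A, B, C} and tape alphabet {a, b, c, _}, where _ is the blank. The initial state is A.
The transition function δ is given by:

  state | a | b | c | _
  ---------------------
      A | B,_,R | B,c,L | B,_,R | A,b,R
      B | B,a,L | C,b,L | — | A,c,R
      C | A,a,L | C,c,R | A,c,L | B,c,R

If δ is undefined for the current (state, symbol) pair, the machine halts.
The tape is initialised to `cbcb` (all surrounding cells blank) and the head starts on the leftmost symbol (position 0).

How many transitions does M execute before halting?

state=A head=0 tape=__[c]bcb   (A,c)→(B,_,R)
state=B head=1 tape=___[b]cb   (B,b)→(C,b,L)
state=C head=0 tape=__[_]bcb   (C,_)→(B,c,R)
state=B head=1 tape=__c[b]cb   (B,b)→(C,b,L)
state=C head=0 tape=__[c]bcb   (C,c)→(A,c,L)
state=A head=-1 tape=_[_]cbcb   (A,_)→(A,b,R)
state=A head=0 tape=_b[c]bcb   (A,c)→(B,_,R)
state=B head=1 tape=_b_[b]cb   (B,b)→(C,b,L)
state=C head=0 tape=_b[_]bcb   (C,_)→(B,c,R)
state=B head=1 tape=_bc[b]cb   (B,b)→(C,b,L)
state=C head=0 tape=_b[c]bcb   (C,c)→(A,c,L)
state=A head=-1 tape=_[b]cbcb   (A,b)→(B,c,L)
state=B head=-2 tape=[_]ccbcb   (B,_)→(A,c,R)
state=A head=-1 tape=c[c]cbcb   (A,c)→(B,_,R)
state=B head=0 tape=c_[c]bcb
M halts after 14 transitions.

14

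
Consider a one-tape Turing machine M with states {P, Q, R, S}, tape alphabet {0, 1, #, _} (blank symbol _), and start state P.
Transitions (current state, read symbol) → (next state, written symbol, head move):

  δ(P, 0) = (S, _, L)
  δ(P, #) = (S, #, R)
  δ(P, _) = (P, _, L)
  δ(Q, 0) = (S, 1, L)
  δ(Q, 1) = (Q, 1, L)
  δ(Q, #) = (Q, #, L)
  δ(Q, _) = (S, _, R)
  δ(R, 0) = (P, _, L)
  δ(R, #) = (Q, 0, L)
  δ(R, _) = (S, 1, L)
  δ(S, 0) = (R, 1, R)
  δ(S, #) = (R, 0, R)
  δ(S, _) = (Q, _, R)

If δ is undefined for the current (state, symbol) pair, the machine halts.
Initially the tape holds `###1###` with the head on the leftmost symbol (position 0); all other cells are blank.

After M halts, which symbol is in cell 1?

1

P | [#]##1###   read # → write #, move R, go to S
S | #[#]#1###   read # → write 0, move R, go to R
R | #0[#]1###   read # → write 0, move L, go to Q
Q | #[0]01###   read 0 → write 1, move L, go to S
S | [#]101###   read # → write 0, move R, go to R
R | 0[1]01###
Cell 1 holds 1 when M halts.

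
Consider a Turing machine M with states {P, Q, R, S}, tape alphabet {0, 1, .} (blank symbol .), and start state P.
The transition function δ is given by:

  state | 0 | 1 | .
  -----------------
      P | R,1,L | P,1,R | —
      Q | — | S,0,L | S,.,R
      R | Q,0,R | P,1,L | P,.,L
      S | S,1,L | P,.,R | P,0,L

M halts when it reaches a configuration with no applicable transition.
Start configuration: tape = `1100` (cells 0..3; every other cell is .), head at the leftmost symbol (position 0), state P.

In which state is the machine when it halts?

P

P | [1]100.   read 1 → write 1, move R, go to P
P | 1[1]00.   read 1 → write 1, move R, go to P
P | 11[0]0.   read 0 → write 1, move L, go to R
R | 1[1]10.   read 1 → write 1, move L, go to P
P | [1]110.   read 1 → write 1, move R, go to P
P | 1[1]10.   read 1 → write 1, move R, go to P
P | 11[1]0.   read 1 → write 1, move R, go to P
P | 111[0].   read 0 → write 1, move L, go to R
R | 11[1]1.   read 1 → write 1, move L, go to P
P | 1[1]11.   read 1 → write 1, move R, go to P
P | 11[1]1.   read 1 → write 1, move R, go to P
P | 111[1].   read 1 → write 1, move R, go to P
P | 1111[.]
No transition is defined for (P, .); M halts in state P.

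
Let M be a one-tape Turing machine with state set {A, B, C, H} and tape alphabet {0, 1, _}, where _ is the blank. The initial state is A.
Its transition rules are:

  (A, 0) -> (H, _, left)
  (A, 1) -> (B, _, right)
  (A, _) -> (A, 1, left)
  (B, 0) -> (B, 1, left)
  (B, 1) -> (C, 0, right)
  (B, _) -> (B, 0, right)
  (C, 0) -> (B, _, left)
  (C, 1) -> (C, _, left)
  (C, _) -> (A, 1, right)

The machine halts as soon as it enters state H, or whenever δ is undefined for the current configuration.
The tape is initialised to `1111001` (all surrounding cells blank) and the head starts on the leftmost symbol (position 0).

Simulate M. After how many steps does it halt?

32

state=A head=0 tape=__[1]111001   (A,1)→(B,_,right)
state=B head=1 tape=___[1]11001   (B,1)→(C,0,right)
state=C head=2 tape=___0[1]1001   (C,1)→(C,_,left)
state=C head=1 tape=___[0]_1001   (C,0)→(B,_,left)
state=B head=0 tape=__[_]__1001   (B,_)→(B,0,right)
state=B head=1 tape=__0[_]_1001   (B,_)→(B,0,right)
state=B head=2 tape=__00[_]1001   (B,_)→(B,0,right)
state=B head=3 tape=__000[1]001   (B,1)→(C,0,right)
state=C head=4 tape=__0000[0]01   (C,0)→(B,_,left)
state=B head=3 tape=__000[0]_01   (B,0)→(B,1,left)
state=B head=2 tape=__00[0]1_01   (B,0)→(B,1,left)
state=B head=1 tape=__0[0]11_01   (B,0)→(B,1,left)
state=B head=0 tape=__[0]111_01   (B,0)→(B,1,left)
state=B head=-1 tape=_[_]1111_01   (B,_)→(B,0,right)
state=B head=0 tape=_0[1]111_01   (B,1)→(C,0,right)
state=C head=1 tape=_00[1]11_01   (C,1)→(C,_,left)
state=C head=0 tape=_0[0]_11_01   (C,0)→(B,_,left)
state=B head=-1 tape=_[0]__11_01   (B,0)→(B,1,left)
state=B head=-2 tape=[_]1__11_01   (B,_)→(B,0,right)
state=B head=-1 tape=0[1]__11_01   (B,1)→(C,0,right)
state=C head=0 tape=00[_]_11_01   (C,_)→(A,1,right)
state=A head=1 tape=001[_]11_01   (A,_)→(A,1,left)
state=A head=0 tape=00[1]111_01   (A,1)→(B,_,right)
state=B head=1 tape=00_[1]11_01   (B,1)→(C,0,right)
state=C head=2 tape=00_0[1]1_01   (C,1)→(C,_,left)
state=C head=1 tape=00_[0]_1_01   (C,0)→(B,_,left)
state=B head=0 tape=00[_]__1_01   (B,_)→(B,0,right)
state=B head=1 tape=000[_]_1_01   (B,_)→(B,0,right)
state=B head=2 tape=0000[_]1_01   (B,_)→(B,0,right)
state=B head=3 tape=00000[1]_01   (B,1)→(C,0,right)
state=C head=4 tape=000000[_]01   (C,_)→(A,1,right)
state=A head=5 tape=0000001[0]1   (A,0)→(H,_,left)
state=H head=4 tape=000000[1]_1
M halts after 32 transitions.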